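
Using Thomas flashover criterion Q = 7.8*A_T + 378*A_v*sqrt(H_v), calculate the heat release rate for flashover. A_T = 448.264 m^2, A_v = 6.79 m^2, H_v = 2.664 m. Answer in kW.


7.8*A_T = 3496.5
sqrt(H_v) = 1.6322
378*A_v*sqrt(H_v) = 4189.2
Q = 3496.5 + 4189.2 = 7685.6 kW

7685.6 kW


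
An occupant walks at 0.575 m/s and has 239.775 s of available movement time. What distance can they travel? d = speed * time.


d = 0.575 * 239.775 = 137.87 m

137.87 m


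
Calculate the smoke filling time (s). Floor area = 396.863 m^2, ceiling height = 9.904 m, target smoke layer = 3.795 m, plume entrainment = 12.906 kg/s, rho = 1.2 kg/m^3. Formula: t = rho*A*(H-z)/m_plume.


H - z = 6.109 m
t = 1.2 * 396.863 * 6.109 / 12.906 = 225.42 s

225.42 s


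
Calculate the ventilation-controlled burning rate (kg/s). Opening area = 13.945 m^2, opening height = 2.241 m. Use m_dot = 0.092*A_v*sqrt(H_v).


sqrt(H_v) = 1.4970
m_dot = 0.092 * 13.945 * 1.4970 = 1.9206 kg/s

1.9206 kg/s


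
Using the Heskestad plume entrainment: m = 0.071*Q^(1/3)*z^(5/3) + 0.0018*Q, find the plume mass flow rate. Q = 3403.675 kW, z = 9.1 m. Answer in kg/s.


Q^(1/3) = 15.042
z^(5/3) = 39.665
First term = 0.071 * 15.042 * 39.665 = 42.362
Second term = 0.0018 * 3403.675 = 6.1266
m = 48.489 kg/s

48.489 kg/s


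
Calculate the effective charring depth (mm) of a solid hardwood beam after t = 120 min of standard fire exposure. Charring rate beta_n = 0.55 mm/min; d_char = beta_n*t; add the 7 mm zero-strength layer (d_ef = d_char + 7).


d_char = 0.55 * 120 = 66 mm
d_ef = 66 + 1.0*7 = 73 mm

73 mm


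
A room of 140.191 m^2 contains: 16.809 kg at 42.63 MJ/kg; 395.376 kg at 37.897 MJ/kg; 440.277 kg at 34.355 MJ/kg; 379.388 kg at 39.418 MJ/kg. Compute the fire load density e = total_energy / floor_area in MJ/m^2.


Total energy = 16.809*42.63 + 395.376*37.897 + 440.277*34.355 + 379.388*39.418
= 716.5677 + 14983.56 + 15125.72 + 14954.72
= 45780.56 MJ
e = 45780.56 / 140.191 = 326.56 MJ/m^2

326.56 MJ/m^2


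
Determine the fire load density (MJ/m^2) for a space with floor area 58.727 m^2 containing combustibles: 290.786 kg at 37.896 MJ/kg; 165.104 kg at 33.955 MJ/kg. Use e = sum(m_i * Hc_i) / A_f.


Total energy = 290.786*37.896 + 165.104*33.955
= 11019.63 + 5606.106
= 16625.73 MJ
e = 16625.73 / 58.727 = 283.10 MJ/m^2

283.10 MJ/m^2


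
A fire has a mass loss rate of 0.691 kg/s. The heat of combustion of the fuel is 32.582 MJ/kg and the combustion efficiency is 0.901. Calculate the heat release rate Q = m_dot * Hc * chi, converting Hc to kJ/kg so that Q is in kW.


Hc = 32.582 MJ/kg = 32.582 * 1000 kJ/kg = 32582 kJ/kg
Q = 0.691 kg/s * 32582 kJ/kg * 0.901 = 20285 kW

20285 kW


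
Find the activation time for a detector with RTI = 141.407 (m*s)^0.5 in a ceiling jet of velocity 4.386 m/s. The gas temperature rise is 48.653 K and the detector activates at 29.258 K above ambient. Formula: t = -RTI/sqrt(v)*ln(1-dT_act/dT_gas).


dT_act/dT_gas = 0.60136
ln(1 - 0.60136) = -0.91970
t = -141.407 / sqrt(4.386) * -0.91970 = 62.099 s

62.099 s


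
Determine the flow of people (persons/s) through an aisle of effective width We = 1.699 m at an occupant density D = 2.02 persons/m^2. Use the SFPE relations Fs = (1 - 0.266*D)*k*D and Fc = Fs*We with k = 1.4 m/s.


1 - 0.266*D = 1 - 0.266*2.02 = 0.46268
Fs = 0.46268 * 1.4 * 2.02 = 1.3085 persons/(s*m)
Fc = 1.3085 * 1.699 = 2.2231 persons/s

2.2231 persons/s


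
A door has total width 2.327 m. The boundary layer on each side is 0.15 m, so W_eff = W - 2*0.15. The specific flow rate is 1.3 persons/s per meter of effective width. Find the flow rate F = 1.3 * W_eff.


W_eff = 2.327 - 0.30 = 2.027 m
F = 1.3 * 2.027 = 2.6351 persons/s

2.6351 persons/s


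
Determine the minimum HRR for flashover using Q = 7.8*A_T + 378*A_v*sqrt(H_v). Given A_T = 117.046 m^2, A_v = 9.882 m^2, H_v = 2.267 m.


7.8*A_T = 912.96
sqrt(H_v) = 1.5057
378*A_v*sqrt(H_v) = 5624.2
Q = 912.96 + 5624.2 = 6537.2 kW

6537.2 kW


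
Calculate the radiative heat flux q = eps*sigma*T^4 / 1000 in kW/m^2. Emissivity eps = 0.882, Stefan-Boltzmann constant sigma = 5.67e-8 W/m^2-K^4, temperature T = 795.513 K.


T^4 = 4.0049e+11
q = 0.882 * 5.67e-8 * 4.0049e+11 / 1000 = 20.028 kW/m^2

20.028 kW/m^2


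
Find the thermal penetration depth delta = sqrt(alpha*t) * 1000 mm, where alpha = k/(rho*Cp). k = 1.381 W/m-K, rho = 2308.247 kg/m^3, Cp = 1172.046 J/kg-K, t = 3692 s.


alpha = 1.381 / (2308.247 * 1172.046) = 5.1047e-07 m^2/s
alpha * t = 0.0018846
delta = sqrt(0.0018846) * 1000 = 43.412 mm

43.412 mm


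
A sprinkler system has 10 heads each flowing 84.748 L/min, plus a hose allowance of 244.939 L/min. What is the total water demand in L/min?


Sprinkler demand = 10 * 84.748 = 847.48 L/min
Total = 847.48 + 244.939 = 1092.419 L/min

1092.419 L/min


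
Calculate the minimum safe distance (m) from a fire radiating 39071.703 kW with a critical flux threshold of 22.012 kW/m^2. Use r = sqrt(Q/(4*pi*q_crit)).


4*pi*q_crit = 276.61
Q/(4*pi*q_crit) = 141.25
r = sqrt(141.25) = 11.885 m

11.885 m


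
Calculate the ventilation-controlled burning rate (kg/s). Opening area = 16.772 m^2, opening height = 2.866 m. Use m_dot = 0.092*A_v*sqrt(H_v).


sqrt(H_v) = 1.6929
m_dot = 0.092 * 16.772 * 1.6929 = 2.6122 kg/s

2.6122 kg/s


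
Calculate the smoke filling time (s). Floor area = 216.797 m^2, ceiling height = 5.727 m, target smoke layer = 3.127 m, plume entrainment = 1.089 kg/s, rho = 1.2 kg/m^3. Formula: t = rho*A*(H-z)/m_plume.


H - z = 2.6 m
t = 1.2 * 216.797 * 2.6 / 1.089 = 621.13 s

621.13 s


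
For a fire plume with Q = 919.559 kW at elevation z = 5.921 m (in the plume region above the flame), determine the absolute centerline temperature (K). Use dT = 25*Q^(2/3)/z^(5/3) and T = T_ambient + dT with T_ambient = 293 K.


Q^(2/3) = 94.563
z^(5/3) = 19.379
dT = 25 * 94.563 / 19.379 = 121.99 K
T = 293 + 121.99 = 414.99 K

414.99 K


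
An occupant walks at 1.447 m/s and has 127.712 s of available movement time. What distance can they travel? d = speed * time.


d = 1.447 * 127.712 = 184.80 m

184.80 m


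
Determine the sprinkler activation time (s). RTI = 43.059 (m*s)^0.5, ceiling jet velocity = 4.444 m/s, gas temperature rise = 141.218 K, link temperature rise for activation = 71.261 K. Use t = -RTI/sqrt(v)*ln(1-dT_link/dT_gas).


dT_link/dT_gas = 0.50462
ln(1 - 0.50462) = -0.70242
t = -43.059 / sqrt(4.444) * -0.70242 = 14.348 s

14.348 s


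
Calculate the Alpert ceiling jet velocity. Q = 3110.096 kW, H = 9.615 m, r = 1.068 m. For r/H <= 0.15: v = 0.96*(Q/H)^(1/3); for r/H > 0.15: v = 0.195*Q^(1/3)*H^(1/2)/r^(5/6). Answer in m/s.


r/H = 1.068 / 9.615 = 0.11108
r/H <= 0.15, so v = 0.96*(Q/H)^(1/3)
Q/H = 323.46
(Q/H)^(1/3) = 6.8645
v = 0.96 * 6.8645 = 6.5899 m/s

6.5899 m/s


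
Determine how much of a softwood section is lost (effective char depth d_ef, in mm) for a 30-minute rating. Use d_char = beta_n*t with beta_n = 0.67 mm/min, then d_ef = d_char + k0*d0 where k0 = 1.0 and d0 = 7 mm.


d_char = 0.67 * 30 = 20.1 mm
d_ef = 20.1 + 1.0*7 = 27.1 mm

27.1 mm


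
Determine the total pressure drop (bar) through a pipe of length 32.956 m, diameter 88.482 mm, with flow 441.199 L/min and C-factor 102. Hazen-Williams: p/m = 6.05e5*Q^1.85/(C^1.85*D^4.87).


Q^1.85 = 78086
C^1.85 = 5198.9
D^4.87 = 3.0282e+09
p/m = 0.0030008 bar/m
p_total = 0.0030008 * 32.956 = 0.098894 bar

0.098894 bar


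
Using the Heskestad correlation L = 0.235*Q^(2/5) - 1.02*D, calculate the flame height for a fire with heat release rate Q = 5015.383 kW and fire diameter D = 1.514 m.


Q^(2/5) = 30.208
0.235 * Q^(2/5) = 7.0989
1.02 * D = 1.5443
L = 5.5546 m

5.5546 m


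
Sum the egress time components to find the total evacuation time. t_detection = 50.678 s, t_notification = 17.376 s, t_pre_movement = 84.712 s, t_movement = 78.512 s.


Total = 50.678 + 17.376 + 84.712 + 78.512 = 231.278 s

231.278 s


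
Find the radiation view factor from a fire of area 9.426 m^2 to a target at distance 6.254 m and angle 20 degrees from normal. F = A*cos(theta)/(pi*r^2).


cos(20 deg) = 0.93969
pi*r^2 = 122.88
F = 9.426 * 0.93969 / 122.88 = 0.072085

0.072085


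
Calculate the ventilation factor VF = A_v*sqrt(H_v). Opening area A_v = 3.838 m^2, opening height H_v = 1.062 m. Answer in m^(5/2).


sqrt(H_v) = 1.0305
VF = 3.838 * 1.0305 = 3.9552 m^(5/2)

3.9552 m^(5/2)


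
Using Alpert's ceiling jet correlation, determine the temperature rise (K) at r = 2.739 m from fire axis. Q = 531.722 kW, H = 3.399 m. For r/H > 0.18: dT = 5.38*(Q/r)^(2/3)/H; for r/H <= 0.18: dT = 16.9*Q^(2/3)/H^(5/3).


r/H = 2.739 / 3.399 = 0.80583
r/H > 0.18, so dT = 5.38*(Q/r)^(2/3)/H
Q/r = 194.13
(Q/r)^(2/3) = 33.527
dT = 5.38 * 33.527 / 3.399 = 53.067 K

53.067 K


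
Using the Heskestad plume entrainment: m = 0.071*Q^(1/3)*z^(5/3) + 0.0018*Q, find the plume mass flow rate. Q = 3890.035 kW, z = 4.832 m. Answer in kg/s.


Q^(1/3) = 15.727
z^(5/3) = 13.811
First term = 0.071 * 15.727 * 13.811 = 15.421
Second term = 0.0018 * 3890.035 = 7.0021
m = 22.423 kg/s

22.423 kg/s


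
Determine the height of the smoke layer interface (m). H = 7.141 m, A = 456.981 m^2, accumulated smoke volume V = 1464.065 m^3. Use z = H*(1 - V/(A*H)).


V/(A*H) = 0.44865
1 - 0.44865 = 0.55135
z = 7.141 * 0.55135 = 3.9372 m

3.9372 m


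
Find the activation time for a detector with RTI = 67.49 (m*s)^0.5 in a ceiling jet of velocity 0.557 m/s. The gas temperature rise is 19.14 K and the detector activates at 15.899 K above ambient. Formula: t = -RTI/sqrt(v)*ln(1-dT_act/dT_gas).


dT_act/dT_gas = 0.83067
ln(1 - 0.83067) = -1.7759
t = -67.49 / sqrt(0.557) * -1.7759 = 160.59 s

160.59 s


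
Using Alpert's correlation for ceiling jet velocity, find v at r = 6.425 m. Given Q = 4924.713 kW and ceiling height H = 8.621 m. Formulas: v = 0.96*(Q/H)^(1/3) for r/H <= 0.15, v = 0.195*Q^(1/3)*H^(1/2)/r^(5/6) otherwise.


r/H = 6.425 / 8.621 = 0.74527
r/H > 0.15, so v = 0.195*Q^(1/3)*H^(1/2)/r^(5/6)
Q^(1/3) = 17.013
H^(1/2) = 2.9362
r^(5/6) = 4.7122
v = 0.195 * 17.013 * 2.9362 / 4.7122 = 2.0672 m/s

2.0672 m/s


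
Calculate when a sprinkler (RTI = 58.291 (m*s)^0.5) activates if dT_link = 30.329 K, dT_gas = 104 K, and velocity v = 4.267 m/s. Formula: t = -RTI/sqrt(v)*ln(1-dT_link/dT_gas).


dT_link/dT_gas = 0.29163
ln(1 - 0.29163) = -0.34478
t = -58.291 / sqrt(4.267) * -0.34478 = 9.7294 s

9.7294 s


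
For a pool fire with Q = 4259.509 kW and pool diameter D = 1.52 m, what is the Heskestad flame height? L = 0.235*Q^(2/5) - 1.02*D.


Q^(2/5) = 28.297
0.235 * Q^(2/5) = 6.6498
1.02 * D = 1.5504
L = 5.0994 m

5.0994 m


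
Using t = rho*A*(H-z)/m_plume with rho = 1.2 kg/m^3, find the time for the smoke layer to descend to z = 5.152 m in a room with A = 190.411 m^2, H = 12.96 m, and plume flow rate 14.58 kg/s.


H - z = 7.808 m
t = 1.2 * 190.411 * 7.808 / 14.58 = 122.36 s

122.36 s


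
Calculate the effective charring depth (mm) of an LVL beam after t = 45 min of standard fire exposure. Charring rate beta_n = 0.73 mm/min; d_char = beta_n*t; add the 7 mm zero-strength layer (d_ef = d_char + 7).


d_char = 0.73 * 45 = 32.85 mm
d_ef = 32.85 + 1.0*7 = 39.85 mm

39.85 mm


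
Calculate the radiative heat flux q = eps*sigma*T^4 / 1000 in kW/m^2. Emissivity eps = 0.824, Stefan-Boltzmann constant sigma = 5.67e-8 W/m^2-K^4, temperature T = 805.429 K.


T^4 = 4.2083e+11
q = 0.824 * 5.67e-8 * 4.2083e+11 / 1000 = 19.662 kW/m^2

19.662 kW/m^2


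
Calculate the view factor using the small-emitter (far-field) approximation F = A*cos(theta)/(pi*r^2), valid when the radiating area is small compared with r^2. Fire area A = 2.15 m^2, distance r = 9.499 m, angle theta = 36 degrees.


cos(36 deg) = 0.80902
pi*r^2 = 283.47
F = 2.15 * 0.80902 / 283.47 = 0.0061361

0.0061361


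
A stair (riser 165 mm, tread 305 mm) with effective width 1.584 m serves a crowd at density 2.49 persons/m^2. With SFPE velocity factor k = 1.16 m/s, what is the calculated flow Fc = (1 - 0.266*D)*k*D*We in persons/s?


1 - 0.266*D = 1 - 0.266*2.49 = 0.33766
Fs = 0.33766 * 1.16 * 2.49 = 0.97530 persons/(s*m)
Fc = 0.97530 * 1.584 = 1.5449 persons/s

1.5449 persons/s


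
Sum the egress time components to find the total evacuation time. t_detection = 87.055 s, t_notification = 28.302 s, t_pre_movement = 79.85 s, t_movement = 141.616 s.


Total = 87.055 + 28.302 + 79.85 + 141.616 = 336.823 s

336.823 s


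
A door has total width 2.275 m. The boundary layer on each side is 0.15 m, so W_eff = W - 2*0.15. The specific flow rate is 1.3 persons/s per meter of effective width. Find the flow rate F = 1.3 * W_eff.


W_eff = 2.275 - 0.30 = 1.975 m
F = 1.3 * 1.975 = 2.5675 persons/s

2.5675 persons/s


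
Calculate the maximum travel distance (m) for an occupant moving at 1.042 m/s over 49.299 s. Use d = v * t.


d = 1.042 * 49.299 = 51.370 m

51.370 m


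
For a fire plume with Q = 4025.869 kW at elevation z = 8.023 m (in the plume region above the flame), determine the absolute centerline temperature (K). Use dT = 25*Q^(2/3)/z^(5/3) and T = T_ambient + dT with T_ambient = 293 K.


Q^(2/3) = 253.07
z^(5/3) = 32.153
dT = 25 * 253.07 / 32.153 = 196.77 K
T = 293 + 196.77 = 489.77 K

489.77 K


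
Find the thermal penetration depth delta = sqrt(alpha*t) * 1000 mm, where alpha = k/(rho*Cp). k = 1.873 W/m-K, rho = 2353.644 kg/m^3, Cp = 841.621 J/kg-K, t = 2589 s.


alpha = 1.873 / (2353.644 * 841.621) = 9.4554e-07 m^2/s
alpha * t = 0.0024480
delta = sqrt(0.0024480) * 1000 = 49.477 mm

49.477 mm


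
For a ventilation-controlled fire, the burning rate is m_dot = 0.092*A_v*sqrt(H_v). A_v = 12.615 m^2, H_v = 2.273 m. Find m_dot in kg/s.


sqrt(H_v) = 1.5076
m_dot = 0.092 * 12.615 * 1.5076 = 1.7497 kg/s

1.7497 kg/s


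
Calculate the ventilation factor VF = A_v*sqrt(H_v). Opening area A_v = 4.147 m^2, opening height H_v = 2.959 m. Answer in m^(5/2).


sqrt(H_v) = 1.7202
VF = 4.147 * 1.7202 = 7.1336 m^(5/2)

7.1336 m^(5/2)


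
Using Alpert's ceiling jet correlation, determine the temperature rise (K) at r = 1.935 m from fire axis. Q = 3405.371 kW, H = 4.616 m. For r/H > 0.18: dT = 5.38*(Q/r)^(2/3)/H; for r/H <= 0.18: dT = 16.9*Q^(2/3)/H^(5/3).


r/H = 1.935 / 4.616 = 0.41919
r/H > 0.18, so dT = 5.38*(Q/r)^(2/3)/H
Q/r = 1759.9
(Q/r)^(2/3) = 145.77
dT = 5.38 * 145.77 / 4.616 = 169.89 K

169.89 K


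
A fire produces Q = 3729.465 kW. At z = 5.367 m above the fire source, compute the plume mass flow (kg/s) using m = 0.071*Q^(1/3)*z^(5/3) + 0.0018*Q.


Q^(1/3) = 15.508
z^(5/3) = 16.452
First term = 0.071 * 15.508 * 16.452 = 18.115
Second term = 0.0018 * 3729.465 = 6.7130
m = 24.828 kg/s

24.828 kg/s


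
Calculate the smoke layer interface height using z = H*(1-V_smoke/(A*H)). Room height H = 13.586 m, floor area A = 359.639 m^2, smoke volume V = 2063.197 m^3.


V/(A*H) = 0.42226
1 - 0.42226 = 0.57774
z = 13.586 * 0.57774 = 7.8491 m

7.8491 m


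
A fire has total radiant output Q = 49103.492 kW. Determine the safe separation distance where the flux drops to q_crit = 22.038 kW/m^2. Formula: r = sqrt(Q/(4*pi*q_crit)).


4*pi*q_crit = 276.94
Q/(4*pi*q_crit) = 177.31
r = sqrt(177.31) = 13.316 m

13.316 m


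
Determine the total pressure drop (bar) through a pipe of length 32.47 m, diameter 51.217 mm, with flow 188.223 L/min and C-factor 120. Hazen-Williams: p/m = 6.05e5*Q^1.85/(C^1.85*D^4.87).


Q^1.85 = 16149
C^1.85 = 7022.4
D^4.87 = 2.1127e+08
p/m = 0.0065852 bar/m
p_total = 0.0065852 * 32.47 = 0.21382 bar

0.21382 bar


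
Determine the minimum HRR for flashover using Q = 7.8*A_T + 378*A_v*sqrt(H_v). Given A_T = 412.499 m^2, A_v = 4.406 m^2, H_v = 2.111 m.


7.8*A_T = 3217.5
sqrt(H_v) = 1.4529
378*A_v*sqrt(H_v) = 2419.8
Q = 3217.5 + 2419.8 = 5637.3 kW

5637.3 kW


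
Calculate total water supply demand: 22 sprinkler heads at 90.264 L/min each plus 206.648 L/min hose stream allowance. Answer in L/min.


Sprinkler demand = 22 * 90.264 = 1985.808 L/min
Total = 1985.808 + 206.648 = 2192.456 L/min

2192.456 L/min


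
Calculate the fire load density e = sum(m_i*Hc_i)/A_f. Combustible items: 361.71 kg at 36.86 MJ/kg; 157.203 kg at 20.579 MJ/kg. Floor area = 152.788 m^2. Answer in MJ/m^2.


Total energy = 361.71*36.86 + 157.203*20.579
= 13332.63 + 3235.081
= 16567.71 MJ
e = 16567.71 / 152.788 = 108.44 MJ/m^2

108.44 MJ/m^2


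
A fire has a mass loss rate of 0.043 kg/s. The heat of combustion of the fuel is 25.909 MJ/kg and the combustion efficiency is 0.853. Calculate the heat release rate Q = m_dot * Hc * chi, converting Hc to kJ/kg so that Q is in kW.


Hc = 25.909 MJ/kg = 25.909 * 1000 kJ/kg = 25909 kJ/kg
Q = 0.043 kg/s * 25909 kJ/kg * 0.853 = 950.32 kW

950.32 kW


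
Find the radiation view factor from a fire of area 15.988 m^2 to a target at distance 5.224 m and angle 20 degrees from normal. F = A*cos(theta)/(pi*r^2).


cos(20 deg) = 0.93969
pi*r^2 = 85.735
F = 15.988 * 0.93969 / 85.735 = 0.17524

0.17524


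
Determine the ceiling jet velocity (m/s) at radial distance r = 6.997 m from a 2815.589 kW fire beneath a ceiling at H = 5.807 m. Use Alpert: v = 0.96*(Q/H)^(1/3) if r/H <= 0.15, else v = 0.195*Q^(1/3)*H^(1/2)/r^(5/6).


r/H = 6.997 / 5.807 = 1.2049
r/H > 0.15, so v = 0.195*Q^(1/3)*H^(1/2)/r^(5/6)
Q^(1/3) = 14.121
H^(1/2) = 2.4098
r^(5/6) = 5.0593
v = 0.195 * 14.121 * 2.4098 / 5.0593 = 1.3115 m/s

1.3115 m/s


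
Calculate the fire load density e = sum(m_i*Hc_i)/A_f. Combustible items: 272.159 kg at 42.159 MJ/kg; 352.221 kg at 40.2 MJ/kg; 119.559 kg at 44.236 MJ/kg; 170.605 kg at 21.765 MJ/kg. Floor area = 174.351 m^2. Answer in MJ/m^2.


Total energy = 272.159*42.159 + 352.221*40.2 + 119.559*44.236 + 170.605*21.765
= 11473.95 + 14159.28 + 5288.812 + 3713.218
= 34635.27 MJ
e = 34635.27 / 174.351 = 198.65 MJ/m^2

198.65 MJ/m^2


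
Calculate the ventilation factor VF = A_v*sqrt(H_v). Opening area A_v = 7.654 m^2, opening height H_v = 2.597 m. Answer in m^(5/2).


sqrt(H_v) = 1.6115
VF = 7.654 * 1.6115 = 12.335 m^(5/2)

12.335 m^(5/2)


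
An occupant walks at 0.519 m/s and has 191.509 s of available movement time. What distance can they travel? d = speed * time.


d = 0.519 * 191.509 = 99.393 m

99.393 m


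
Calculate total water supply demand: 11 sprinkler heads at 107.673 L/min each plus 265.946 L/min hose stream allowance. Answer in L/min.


Sprinkler demand = 11 * 107.673 = 1184.403 L/min
Total = 1184.403 + 265.946 = 1450.349 L/min

1450.349 L/min


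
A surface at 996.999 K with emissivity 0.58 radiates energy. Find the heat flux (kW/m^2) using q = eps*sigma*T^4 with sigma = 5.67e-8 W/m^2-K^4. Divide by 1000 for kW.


T^4 = 9.8805e+11
q = 0.58 * 5.67e-8 * 9.8805e+11 / 1000 = 32.493 kW/m^2

32.493 kW/m^2


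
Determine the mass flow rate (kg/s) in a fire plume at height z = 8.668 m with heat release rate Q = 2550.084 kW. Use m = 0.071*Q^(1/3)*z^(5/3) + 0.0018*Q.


Q^(1/3) = 13.662
z^(5/3) = 36.576
First term = 0.071 * 13.662 * 36.576 = 35.479
Second term = 0.0018 * 2550.084 = 4.5902
m = 40.069 kg/s

40.069 kg/s


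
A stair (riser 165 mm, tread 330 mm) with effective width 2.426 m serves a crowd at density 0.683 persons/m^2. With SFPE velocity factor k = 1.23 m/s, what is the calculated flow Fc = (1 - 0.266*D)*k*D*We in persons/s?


1 - 0.266*D = 1 - 0.266*0.683 = 0.81832
Fs = 0.81832 * 1.23 * 0.683 = 0.68746 persons/(s*m)
Fc = 0.68746 * 2.426 = 1.6678 persons/s

1.6678 persons/s


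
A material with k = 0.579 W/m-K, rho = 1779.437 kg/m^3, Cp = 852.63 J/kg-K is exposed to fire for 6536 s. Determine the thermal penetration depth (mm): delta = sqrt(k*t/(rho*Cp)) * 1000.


alpha = 0.579 / (1779.437 * 852.63) = 3.8162e-07 m^2/s
alpha * t = 0.0024943
delta = sqrt(0.0024943) * 1000 = 49.943 mm

49.943 mm


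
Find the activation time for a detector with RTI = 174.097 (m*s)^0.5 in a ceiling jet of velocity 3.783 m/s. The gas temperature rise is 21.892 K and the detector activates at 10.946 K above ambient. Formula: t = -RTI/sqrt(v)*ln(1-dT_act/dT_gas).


dT_act/dT_gas = 0.5
ln(1 - 0.5) = -0.69315
t = -174.097 / sqrt(3.783) * -0.69315 = 62.044 s

62.044 s


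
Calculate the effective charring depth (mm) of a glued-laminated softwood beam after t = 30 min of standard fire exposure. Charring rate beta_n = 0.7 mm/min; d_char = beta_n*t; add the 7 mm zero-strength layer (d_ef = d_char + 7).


d_char = 0.7 * 30 = 21 mm
d_ef = 21 + 1.0*7 = 28 mm

28 mm


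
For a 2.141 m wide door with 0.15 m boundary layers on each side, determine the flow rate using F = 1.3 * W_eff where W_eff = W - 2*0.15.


W_eff = 2.141 - 0.30 = 1.841 m
F = 1.3 * 1.841 = 2.3933 persons/s

2.3933 persons/s


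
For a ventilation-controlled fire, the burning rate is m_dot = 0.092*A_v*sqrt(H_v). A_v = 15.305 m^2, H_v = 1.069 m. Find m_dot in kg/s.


sqrt(H_v) = 1.0339
m_dot = 0.092 * 15.305 * 1.0339 = 1.4558 kg/s

1.4558 kg/s


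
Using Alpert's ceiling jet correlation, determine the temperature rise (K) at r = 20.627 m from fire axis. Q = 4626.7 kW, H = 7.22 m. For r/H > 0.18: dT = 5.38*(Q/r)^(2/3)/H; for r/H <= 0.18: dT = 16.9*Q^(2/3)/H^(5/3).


r/H = 20.627 / 7.22 = 2.8569
r/H > 0.18, so dT = 5.38*(Q/r)^(2/3)/H
Q/r = 224.30
(Q/r)^(2/3) = 36.917
dT = 5.38 * 36.917 / 7.22 = 27.509 K

27.509 K


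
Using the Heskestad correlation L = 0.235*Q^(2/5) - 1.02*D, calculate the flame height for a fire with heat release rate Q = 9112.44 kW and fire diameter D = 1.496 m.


Q^(2/5) = 38.358
0.235 * Q^(2/5) = 9.0141
1.02 * D = 1.5259
L = 7.4882 m

7.4882 m


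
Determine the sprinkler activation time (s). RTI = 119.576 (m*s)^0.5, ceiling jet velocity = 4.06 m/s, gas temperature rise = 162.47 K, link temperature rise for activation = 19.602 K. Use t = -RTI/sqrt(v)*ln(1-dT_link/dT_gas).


dT_link/dT_gas = 0.12065
ln(1 - 0.12065) = -0.12857
t = -119.576 / sqrt(4.06) * -0.12857 = 7.6301 s

7.6301 s


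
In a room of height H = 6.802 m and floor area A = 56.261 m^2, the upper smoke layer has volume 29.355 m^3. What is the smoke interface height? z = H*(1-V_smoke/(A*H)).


V/(A*H) = 0.076708
1 - 0.076708 = 0.92329
z = 6.802 * 0.92329 = 6.2802 m

6.2802 m


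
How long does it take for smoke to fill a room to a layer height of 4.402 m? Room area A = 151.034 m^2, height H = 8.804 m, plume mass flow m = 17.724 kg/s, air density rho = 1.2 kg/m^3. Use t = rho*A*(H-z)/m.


H - z = 4.402 m
t = 1.2 * 151.034 * 4.402 / 17.724 = 45.014 s

45.014 s


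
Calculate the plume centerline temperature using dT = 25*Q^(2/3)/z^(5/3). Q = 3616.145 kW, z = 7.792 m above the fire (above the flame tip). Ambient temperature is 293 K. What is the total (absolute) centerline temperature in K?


Q^(2/3) = 235.59
z^(5/3) = 30.625
dT = 25 * 235.59 / 30.625 = 192.32 K
T = 293 + 192.32 = 485.32 K

485.32 K


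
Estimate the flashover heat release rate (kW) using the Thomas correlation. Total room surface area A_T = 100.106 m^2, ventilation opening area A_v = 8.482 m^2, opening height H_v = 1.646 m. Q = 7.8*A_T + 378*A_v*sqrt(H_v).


7.8*A_T = 780.83
sqrt(H_v) = 1.2830
378*A_v*sqrt(H_v) = 4113.4
Q = 780.83 + 4113.4 = 4894.3 kW

4894.3 kW


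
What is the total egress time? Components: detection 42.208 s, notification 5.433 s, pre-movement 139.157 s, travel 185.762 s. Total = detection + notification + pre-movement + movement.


Total = 42.208 + 5.433 + 139.157 + 185.762 = 372.56 s

372.56 s


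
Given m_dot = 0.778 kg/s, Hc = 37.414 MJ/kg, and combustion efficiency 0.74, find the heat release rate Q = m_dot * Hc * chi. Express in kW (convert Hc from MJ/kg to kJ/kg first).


Hc = 37.414 MJ/kg = 37.414 * 1000 kJ/kg = 37414 kJ/kg
Q = 0.778 kg/s * 37414 kJ/kg * 0.74 = 21540 kW

21540 kW


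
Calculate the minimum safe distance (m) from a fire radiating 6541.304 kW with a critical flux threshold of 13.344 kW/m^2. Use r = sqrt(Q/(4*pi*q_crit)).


4*pi*q_crit = 167.69
Q/(4*pi*q_crit) = 39.009
r = sqrt(39.009) = 6.2457 m

6.2457 m


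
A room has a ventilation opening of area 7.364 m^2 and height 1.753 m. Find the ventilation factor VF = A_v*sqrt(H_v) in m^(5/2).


sqrt(H_v) = 1.3240
VF = 7.364 * 1.3240 = 9.7500 m^(5/2)

9.7500 m^(5/2)


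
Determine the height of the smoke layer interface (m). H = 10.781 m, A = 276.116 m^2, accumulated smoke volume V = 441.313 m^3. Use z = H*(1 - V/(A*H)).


V/(A*H) = 0.14825
1 - 0.14825 = 0.85175
z = 10.781 * 0.85175 = 9.1827 m

9.1827 m


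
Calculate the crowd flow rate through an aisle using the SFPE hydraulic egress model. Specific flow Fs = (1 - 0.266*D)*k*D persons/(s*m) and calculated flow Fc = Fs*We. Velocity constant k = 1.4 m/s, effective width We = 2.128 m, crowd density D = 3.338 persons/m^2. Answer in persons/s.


1 - 0.266*D = 1 - 0.266*3.338 = 0.11209
Fs = 0.11209 * 1.4 * 3.338 = 0.52383 persons/(s*m)
Fc = 0.52383 * 2.128 = 1.1147 persons/s

1.1147 persons/s


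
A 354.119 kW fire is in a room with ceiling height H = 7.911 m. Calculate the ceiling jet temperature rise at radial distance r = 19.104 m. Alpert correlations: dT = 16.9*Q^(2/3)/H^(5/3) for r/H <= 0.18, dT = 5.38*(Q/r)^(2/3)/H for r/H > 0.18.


r/H = 19.104 / 7.911 = 2.4149
r/H > 0.18, so dT = 5.38*(Q/r)^(2/3)/H
Q/r = 18.536
(Q/r)^(2/3) = 7.0041
dT = 5.38 * 7.0041 / 7.911 = 4.7632 K

4.7632 K


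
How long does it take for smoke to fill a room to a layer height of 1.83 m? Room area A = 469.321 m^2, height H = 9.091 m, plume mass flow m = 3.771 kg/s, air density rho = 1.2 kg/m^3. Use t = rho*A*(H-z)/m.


H - z = 7.261 m
t = 1.2 * 469.321 * 7.261 / 3.771 = 1084.4 s

1084.4 s


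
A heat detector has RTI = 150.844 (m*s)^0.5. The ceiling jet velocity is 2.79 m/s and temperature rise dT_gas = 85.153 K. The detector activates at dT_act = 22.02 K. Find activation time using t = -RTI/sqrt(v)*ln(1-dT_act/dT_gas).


dT_act/dT_gas = 0.25859
ln(1 - 0.25859) = -0.29921
t = -150.844 / sqrt(2.79) * -0.29921 = 27.021 s

27.021 s


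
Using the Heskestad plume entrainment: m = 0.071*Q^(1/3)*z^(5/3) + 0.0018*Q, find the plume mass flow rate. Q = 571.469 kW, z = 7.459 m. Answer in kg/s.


Q^(1/3) = 8.2985
z^(5/3) = 28.475
First term = 0.071 * 8.2985 * 28.475 = 16.777
Second term = 0.0018 * 571.469 = 1.0286
m = 17.806 kg/s

17.806 kg/s


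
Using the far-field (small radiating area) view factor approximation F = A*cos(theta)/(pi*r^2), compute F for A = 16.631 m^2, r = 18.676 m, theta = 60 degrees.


cos(60 deg) = 0.5
pi*r^2 = 1095.8
F = 16.631 * 0.5 / 1095.8 = 0.0075888

0.0075888


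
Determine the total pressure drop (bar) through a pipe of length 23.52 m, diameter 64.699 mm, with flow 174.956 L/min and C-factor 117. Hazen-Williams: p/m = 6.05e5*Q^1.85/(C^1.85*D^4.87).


Q^1.85 = 14106
C^1.85 = 6701.1
D^4.87 = 6.5928e+08
p/m = 0.0019318 bar/m
p_total = 0.0019318 * 23.52 = 0.045436 bar

0.045436 bar


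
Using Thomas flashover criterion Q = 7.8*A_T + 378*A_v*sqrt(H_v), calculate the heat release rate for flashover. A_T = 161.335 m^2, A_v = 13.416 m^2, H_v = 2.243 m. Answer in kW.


7.8*A_T = 1258.413
sqrt(H_v) = 1.4977
378*A_v*sqrt(H_v) = 7595.0
Q = 1258.413 + 7595.0 = 8853.4 kW

8853.4 kW


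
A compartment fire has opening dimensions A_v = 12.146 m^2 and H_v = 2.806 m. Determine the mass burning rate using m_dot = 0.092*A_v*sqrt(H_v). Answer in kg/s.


sqrt(H_v) = 1.6751
m_dot = 0.092 * 12.146 * 1.6751 = 1.8718 kg/s

1.8718 kg/s


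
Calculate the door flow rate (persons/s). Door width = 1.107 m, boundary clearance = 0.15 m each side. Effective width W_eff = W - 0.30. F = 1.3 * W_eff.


W_eff = 1.107 - 0.30 = 0.807 m
F = 1.3 * 0.807 = 1.0491 persons/s

1.0491 persons/s


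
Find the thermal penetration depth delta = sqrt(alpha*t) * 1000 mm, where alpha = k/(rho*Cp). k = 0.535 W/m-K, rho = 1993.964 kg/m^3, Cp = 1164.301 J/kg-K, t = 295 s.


alpha = 0.535 / (1993.964 * 1164.301) = 2.3045e-07 m^2/s
alpha * t = 6.7982e-05
delta = sqrt(6.7982e-05) * 1000 = 8.2451 mm

8.2451 mm


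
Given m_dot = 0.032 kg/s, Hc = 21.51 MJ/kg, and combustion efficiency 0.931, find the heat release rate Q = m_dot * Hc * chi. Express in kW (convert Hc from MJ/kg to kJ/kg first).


Hc = 21.51 MJ/kg = 21.51 * 1000 kJ/kg = 21510 kJ/kg
Q = 0.032 kg/s * 21510 kJ/kg * 0.931 = 640.83 kW

640.83 kW


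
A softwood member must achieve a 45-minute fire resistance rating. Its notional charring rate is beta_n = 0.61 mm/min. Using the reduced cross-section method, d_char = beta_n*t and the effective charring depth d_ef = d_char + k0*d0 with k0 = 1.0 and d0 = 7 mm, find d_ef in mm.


d_char = 0.61 * 45 = 27.45 mm
d_ef = 27.45 + 1.0*7 = 34.45 mm

34.45 mm


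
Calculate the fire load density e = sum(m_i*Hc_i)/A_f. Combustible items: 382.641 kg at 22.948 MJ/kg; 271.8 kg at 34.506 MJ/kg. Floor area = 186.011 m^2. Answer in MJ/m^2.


Total energy = 382.641*22.948 + 271.8*34.506
= 8780.846 + 9378.731
= 18159.58 MJ
e = 18159.58 / 186.011 = 97.626 MJ/m^2

97.626 MJ/m^2


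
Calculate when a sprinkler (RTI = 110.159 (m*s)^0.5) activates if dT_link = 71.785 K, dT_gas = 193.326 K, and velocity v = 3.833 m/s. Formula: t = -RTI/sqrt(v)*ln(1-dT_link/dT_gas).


dT_link/dT_gas = 0.37132
ln(1 - 0.37132) = -0.46413
t = -110.159 / sqrt(3.833) * -0.46413 = 26.115 s

26.115 s


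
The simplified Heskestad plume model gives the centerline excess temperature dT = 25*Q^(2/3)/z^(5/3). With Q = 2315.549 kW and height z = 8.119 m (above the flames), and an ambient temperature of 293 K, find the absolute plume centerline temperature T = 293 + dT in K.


Q^(2/3) = 175.03
z^(5/3) = 32.797
dT = 25 * 175.03 / 32.797 = 133.42 K
T = 293 + 133.42 = 426.42 K

426.42 K


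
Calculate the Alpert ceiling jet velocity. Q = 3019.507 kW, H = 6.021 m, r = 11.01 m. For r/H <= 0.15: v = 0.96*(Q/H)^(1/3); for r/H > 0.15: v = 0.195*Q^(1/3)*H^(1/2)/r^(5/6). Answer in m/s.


r/H = 11.01 / 6.021 = 1.8286
r/H > 0.15, so v = 0.195*Q^(1/3)*H^(1/2)/r^(5/6)
Q^(1/3) = 14.454
H^(1/2) = 2.4538
r^(5/6) = 7.3817
v = 0.195 * 14.454 * 2.4538 / 7.3817 = 0.93690 m/s

0.93690 m/s


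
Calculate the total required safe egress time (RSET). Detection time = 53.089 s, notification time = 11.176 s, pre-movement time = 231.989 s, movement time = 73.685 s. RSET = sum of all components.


Total = 53.089 + 11.176 + 231.989 + 73.685 = 369.939 s

369.939 s


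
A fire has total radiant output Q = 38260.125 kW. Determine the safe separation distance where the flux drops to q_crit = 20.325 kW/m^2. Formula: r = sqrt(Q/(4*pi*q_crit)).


4*pi*q_crit = 255.41
Q/(4*pi*q_crit) = 149.80
r = sqrt(149.80) = 12.239 m

12.239 m


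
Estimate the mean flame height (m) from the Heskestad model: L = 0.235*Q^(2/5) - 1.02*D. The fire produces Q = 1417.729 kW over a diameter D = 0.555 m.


Q^(2/5) = 18.224
0.235 * Q^(2/5) = 4.2826
1.02 * D = 0.56610
L = 3.7165 m

3.7165 m


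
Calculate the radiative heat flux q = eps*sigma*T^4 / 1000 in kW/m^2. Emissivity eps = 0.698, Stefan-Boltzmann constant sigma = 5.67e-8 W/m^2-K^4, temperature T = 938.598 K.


T^4 = 7.7610e+11
q = 0.698 * 5.67e-8 * 7.7610e+11 / 1000 = 30.715 kW/m^2

30.715 kW/m^2


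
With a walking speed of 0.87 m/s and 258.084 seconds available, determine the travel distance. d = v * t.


d = 0.87 * 258.084 = 224.53 m

224.53 m


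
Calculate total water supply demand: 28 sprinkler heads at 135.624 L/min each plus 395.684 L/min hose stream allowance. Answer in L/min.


Sprinkler demand = 28 * 135.624 = 3797.472 L/min
Total = 3797.472 + 395.684 = 4193.156 L/min

4193.156 L/min


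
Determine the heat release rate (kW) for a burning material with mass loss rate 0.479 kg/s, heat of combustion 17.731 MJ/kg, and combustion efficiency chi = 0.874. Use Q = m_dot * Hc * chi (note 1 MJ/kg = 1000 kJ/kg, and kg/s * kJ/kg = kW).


Hc = 17.731 MJ/kg = 17.731 * 1000 kJ/kg = 17731 kJ/kg
Q = 0.479 kg/s * 17731 kJ/kg * 0.874 = 7423.0 kW

7423.0 kW


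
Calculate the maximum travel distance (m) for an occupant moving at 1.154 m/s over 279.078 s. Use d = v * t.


d = 1.154 * 279.078 = 322.06 m

322.06 m


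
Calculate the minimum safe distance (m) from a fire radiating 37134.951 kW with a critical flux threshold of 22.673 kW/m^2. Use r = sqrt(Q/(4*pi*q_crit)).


4*pi*q_crit = 284.92
Q/(4*pi*q_crit) = 130.34
r = sqrt(130.34) = 11.416 m

11.416 m


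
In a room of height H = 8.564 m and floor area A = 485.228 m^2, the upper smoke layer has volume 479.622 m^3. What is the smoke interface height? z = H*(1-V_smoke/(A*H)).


V/(A*H) = 0.11542
1 - 0.11542 = 0.88458
z = 8.564 * 0.88458 = 7.5756 m

7.5756 m


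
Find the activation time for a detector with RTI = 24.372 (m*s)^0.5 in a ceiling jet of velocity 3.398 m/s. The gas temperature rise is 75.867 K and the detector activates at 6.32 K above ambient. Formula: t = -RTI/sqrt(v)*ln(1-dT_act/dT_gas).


dT_act/dT_gas = 0.083304
ln(1 - 0.083304) = -0.086979
t = -24.372 / sqrt(3.398) * -0.086979 = 1.1500 s

1.1500 s


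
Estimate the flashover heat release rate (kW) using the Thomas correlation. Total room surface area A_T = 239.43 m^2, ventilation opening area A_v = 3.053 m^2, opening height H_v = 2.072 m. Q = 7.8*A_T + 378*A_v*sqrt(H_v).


7.8*A_T = 1867.554
sqrt(H_v) = 1.4394
378*A_v*sqrt(H_v) = 1661.2
Q = 1867.554 + 1661.2 = 3528.7 kW

3528.7 kW


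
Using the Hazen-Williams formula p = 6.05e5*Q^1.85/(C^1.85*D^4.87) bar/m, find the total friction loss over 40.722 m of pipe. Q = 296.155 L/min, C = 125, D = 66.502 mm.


Q^1.85 = 37352
C^1.85 = 7573.3
D^4.87 = 7.5371e+08
p/m = 0.0039589 bar/m
p_total = 0.0039589 * 40.722 = 0.16122 bar

0.16122 bar


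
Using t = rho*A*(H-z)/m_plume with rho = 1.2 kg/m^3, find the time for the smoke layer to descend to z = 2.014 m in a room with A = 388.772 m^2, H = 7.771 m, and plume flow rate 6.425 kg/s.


H - z = 5.757 m
t = 1.2 * 388.772 * 5.757 / 6.425 = 418.02 s

418.02 s


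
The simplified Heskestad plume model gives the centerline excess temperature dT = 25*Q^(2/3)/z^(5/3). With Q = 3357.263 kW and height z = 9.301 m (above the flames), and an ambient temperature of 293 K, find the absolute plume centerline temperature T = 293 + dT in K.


Q^(2/3) = 224.21
z^(5/3) = 41.135
dT = 25 * 224.21 / 41.135 = 136.26 K
T = 293 + 136.26 = 429.26 K

429.26 K


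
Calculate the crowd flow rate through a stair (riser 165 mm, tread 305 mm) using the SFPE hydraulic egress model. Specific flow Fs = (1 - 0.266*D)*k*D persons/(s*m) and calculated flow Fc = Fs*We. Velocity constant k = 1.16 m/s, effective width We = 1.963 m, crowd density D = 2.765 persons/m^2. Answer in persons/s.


1 - 0.266*D = 1 - 0.266*2.765 = 0.26451
Fs = 0.26451 * 1.16 * 2.765 = 0.84839 persons/(s*m)
Fc = 0.84839 * 1.963 = 1.6654 persons/s

1.6654 persons/s


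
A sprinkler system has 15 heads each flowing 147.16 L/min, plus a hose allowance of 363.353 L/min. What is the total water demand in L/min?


Sprinkler demand = 15 * 147.16 = 2207.4 L/min
Total = 2207.4 + 363.353 = 2570.753 L/min

2570.753 L/min


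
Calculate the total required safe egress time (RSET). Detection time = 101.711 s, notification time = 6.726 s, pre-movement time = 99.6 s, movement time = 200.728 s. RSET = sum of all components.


Total = 101.711 + 6.726 + 99.6 + 200.728 = 408.765 s

408.765 s


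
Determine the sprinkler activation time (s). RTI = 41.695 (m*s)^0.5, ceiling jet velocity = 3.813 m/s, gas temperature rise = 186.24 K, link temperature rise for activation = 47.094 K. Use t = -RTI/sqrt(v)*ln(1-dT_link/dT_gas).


dT_link/dT_gas = 0.25287
ln(1 - 0.25287) = -0.29151
t = -41.695 / sqrt(3.813) * -0.29151 = 6.2245 s

6.2245 s


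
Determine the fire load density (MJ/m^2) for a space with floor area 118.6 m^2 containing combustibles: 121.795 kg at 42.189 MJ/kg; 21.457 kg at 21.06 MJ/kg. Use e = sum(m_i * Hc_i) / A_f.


Total energy = 121.795*42.189 + 21.457*21.06
= 5138.409 + 451.8844
= 5590.294 MJ
e = 5590.294 / 118.6 = 47.136 MJ/m^2

47.136 MJ/m^2


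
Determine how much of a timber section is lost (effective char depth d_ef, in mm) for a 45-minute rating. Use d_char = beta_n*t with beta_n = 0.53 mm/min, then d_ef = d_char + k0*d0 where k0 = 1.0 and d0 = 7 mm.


d_char = 0.53 * 45 = 23.85 mm
d_ef = 23.85 + 1.0*7 = 30.85 mm

30.85 mm


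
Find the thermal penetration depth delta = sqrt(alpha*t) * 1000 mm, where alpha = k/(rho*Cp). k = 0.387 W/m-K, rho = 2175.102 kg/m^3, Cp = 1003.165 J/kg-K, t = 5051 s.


alpha = 0.387 / (2175.102 * 1003.165) = 1.7736e-07 m^2/s
alpha * t = 0.00089585
delta = sqrt(0.00089585) * 1000 = 29.931 mm

29.931 mm


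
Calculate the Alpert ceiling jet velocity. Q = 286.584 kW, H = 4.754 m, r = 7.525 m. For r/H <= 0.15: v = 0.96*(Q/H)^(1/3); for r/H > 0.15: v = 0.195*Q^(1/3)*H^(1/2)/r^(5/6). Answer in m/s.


r/H = 7.525 / 4.754 = 1.5829
r/H > 0.15, so v = 0.195*Q^(1/3)*H^(1/2)/r^(5/6)
Q^(1/3) = 6.5930
H^(1/2) = 2.1804
r^(5/6) = 5.3755
v = 0.195 * 6.5930 * 2.1804 / 5.3755 = 0.52147 m/s

0.52147 m/s


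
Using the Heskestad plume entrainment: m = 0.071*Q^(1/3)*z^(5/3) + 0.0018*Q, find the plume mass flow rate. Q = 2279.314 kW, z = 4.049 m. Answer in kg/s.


Q^(1/3) = 13.160
z^(5/3) = 10.286
First term = 0.071 * 13.160 * 10.286 = 9.6111
Second term = 0.0018 * 2279.314 = 4.1028
m = 13.714 kg/s

13.714 kg/s


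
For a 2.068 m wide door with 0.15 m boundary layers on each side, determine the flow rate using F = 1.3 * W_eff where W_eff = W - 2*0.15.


W_eff = 2.068 - 0.30 = 1.768 m
F = 1.3 * 1.768 = 2.2984 persons/s

2.2984 persons/s


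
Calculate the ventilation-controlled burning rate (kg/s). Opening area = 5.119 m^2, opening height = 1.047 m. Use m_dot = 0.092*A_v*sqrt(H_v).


sqrt(H_v) = 1.0232
m_dot = 0.092 * 5.119 * 1.0232 = 0.48189 kg/s

0.48189 kg/s


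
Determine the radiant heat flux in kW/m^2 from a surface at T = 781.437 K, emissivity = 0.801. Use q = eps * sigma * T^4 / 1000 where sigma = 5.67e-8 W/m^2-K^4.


T^4 = 3.7289e+11
q = 0.801 * 5.67e-8 * 3.7289e+11 / 1000 = 16.935 kW/m^2

16.935 kW/m^2


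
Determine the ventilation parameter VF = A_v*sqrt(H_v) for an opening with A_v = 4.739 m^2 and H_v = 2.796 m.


sqrt(H_v) = 1.6721
VF = 4.739 * 1.6721 = 7.9242 m^(5/2)

7.9242 m^(5/2)


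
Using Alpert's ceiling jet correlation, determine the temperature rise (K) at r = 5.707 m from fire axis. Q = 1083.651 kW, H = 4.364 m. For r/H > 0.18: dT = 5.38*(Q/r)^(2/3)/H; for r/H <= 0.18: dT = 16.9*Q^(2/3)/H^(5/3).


r/H = 5.707 / 4.364 = 1.3077
r/H > 0.18, so dT = 5.38*(Q/r)^(2/3)/H
Q/r = 189.88
(Q/r)^(2/3) = 33.036
dT = 5.38 * 33.036 / 4.364 = 40.727 K

40.727 K


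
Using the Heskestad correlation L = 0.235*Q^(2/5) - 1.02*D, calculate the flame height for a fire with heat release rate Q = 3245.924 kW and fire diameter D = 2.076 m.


Q^(2/5) = 25.383
0.235 * Q^(2/5) = 5.9649
1.02 * D = 2.1175
L = 3.8474 m

3.8474 m


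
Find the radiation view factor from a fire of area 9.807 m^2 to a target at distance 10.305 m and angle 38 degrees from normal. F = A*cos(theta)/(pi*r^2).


cos(38 deg) = 0.78801
pi*r^2 = 333.62
F = 9.807 * 0.78801 / 333.62 = 0.023164

0.023164


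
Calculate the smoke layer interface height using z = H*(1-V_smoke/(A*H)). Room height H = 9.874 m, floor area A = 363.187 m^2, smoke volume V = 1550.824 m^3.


V/(A*H) = 0.43245
1 - 0.43245 = 0.56755
z = 9.874 * 0.56755 = 5.6040 m

5.6040 m


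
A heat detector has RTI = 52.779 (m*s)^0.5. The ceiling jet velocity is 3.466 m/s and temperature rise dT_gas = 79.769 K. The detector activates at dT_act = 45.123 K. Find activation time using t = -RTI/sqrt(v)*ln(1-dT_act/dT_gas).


dT_act/dT_gas = 0.56567
ln(1 - 0.56567) = -0.83395
t = -52.779 / sqrt(3.466) * -0.83395 = 23.642 s

23.642 s


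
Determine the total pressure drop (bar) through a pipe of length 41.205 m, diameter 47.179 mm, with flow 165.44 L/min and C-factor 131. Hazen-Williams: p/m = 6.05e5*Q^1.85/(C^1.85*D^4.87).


Q^1.85 = 12720
C^1.85 = 8259.5
D^4.87 = 1.4163e+08
p/m = 0.0065786 bar/m
p_total = 0.0065786 * 41.205 = 0.27107 bar

0.27107 bar
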